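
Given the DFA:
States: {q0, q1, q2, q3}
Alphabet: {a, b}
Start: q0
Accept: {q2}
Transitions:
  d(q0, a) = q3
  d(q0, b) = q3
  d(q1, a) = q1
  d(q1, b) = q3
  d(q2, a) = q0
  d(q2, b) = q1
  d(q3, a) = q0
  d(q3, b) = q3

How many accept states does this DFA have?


Accept states listed: {q2}
Counting: q2(1)

1


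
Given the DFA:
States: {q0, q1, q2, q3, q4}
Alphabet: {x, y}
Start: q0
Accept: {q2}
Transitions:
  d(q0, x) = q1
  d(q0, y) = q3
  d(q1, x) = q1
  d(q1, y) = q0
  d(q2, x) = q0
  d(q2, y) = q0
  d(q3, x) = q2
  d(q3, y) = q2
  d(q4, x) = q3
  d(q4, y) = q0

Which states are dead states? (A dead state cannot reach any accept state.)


Forward reachability from each state:
  q0 -> reaches accept state q2 (live)
  q1 -> reaches accept state q2 (live)
  q2 -> reaches accept state q2 (live)
  q3 -> reaches accept state q2 (live)
  q4 -> reaches accept state q2 (live)

None (all states can reach an accept state)


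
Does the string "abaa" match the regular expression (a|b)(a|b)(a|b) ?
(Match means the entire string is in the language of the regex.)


|string| = 4; first = 'a'; last = 'a'

No, "abaa" does not match (a|b)(a|b)(a|b)


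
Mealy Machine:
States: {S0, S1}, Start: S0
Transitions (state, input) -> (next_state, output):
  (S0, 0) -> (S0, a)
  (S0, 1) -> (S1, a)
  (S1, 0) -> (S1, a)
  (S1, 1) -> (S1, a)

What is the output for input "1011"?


Step-by-step:
  (S0, 1) -> (S1, a)
  (S1, 0) -> (S1, a)
  (S1, 1) -> (S1, a)
  (S1, 1) -> (S1, a)

"aaaa"


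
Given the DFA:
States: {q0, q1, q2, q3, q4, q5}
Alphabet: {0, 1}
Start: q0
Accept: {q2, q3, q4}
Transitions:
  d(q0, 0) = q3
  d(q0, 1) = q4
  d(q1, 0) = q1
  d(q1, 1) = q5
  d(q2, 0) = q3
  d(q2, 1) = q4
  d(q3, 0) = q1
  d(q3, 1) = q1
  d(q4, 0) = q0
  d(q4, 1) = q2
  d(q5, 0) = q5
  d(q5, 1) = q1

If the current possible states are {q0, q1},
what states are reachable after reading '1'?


Apply transition on '1' from each current state:
  d(q0, 1) = q4
  d(q1, 1) = q5

{q4, q5}


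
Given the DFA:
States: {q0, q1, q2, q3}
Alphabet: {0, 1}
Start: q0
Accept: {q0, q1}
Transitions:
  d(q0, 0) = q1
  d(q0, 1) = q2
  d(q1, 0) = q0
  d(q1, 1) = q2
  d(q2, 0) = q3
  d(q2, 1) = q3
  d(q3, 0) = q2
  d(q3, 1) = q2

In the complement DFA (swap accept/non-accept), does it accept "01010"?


Trace: q0 -> q1 -> q2 -> q3 -> q2 -> q3
Final: q3
Original accept: {q0, q1}
Complement: q3 is not in original accept

Yes, complement accepts (original rejects)


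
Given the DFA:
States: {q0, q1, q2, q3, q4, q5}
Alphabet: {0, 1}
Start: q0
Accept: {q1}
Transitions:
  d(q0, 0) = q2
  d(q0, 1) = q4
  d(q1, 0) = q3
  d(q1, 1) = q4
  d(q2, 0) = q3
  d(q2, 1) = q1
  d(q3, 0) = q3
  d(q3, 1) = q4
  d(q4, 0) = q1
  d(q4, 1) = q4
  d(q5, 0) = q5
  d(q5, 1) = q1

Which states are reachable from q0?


BFS from q0:
  layer 0: {q0}
  layer 1: {q2, q4}
  layer 2: {q1, q3}

{q0, q1, q2, q3, q4}


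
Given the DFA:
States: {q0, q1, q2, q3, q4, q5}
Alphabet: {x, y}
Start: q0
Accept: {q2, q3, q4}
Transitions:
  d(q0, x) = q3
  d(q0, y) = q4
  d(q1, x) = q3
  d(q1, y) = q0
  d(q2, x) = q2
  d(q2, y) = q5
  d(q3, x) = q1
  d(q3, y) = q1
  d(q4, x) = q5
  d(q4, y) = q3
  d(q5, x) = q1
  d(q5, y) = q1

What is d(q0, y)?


Looking up transition d(q0, y)

q4


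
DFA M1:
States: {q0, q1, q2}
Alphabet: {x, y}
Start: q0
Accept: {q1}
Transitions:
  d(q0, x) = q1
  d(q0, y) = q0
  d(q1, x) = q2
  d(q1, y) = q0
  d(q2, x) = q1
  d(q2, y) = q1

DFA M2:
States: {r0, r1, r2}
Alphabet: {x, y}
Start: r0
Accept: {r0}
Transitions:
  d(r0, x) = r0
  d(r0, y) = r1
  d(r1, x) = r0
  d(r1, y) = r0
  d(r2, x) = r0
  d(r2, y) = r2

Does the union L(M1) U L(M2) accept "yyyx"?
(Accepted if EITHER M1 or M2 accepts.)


M1: final=q1 accepted=True
M2: final=r0 accepted=True

Yes, union accepts


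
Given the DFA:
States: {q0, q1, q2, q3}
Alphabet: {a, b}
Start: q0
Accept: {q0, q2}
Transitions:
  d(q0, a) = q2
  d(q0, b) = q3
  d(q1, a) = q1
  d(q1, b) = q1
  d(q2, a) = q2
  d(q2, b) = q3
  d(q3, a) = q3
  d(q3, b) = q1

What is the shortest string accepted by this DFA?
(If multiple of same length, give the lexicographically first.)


BFS by string length (lex-first path to each state shown):
  len 0: q0<-""
Found accept state at length 0.

"" (empty string)


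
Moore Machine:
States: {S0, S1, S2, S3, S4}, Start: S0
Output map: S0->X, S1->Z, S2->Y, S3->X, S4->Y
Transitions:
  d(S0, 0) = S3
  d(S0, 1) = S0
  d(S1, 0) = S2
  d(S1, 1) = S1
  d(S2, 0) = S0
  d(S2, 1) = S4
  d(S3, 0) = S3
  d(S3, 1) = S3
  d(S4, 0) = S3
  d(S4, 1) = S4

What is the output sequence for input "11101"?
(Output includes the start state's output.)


Start: S0 (output X)
  --1--> S0 (output X)
  --1--> S0 (output X)
  --1--> S0 (output X)
  --0--> S3 (output X)
  --1--> S3 (output X)

"XXXXXX"


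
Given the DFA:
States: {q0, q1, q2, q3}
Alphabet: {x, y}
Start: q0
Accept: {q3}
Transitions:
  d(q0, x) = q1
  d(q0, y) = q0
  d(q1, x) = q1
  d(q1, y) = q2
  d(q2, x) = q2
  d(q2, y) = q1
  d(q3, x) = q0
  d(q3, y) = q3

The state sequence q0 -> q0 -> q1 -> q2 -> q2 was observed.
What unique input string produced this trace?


Trace back each transition to find the symbol:
  q0 --[y]--> q0
  q0 --[x]--> q1
  q1 --[y]--> q2
  q2 --[x]--> q2

"yxyx"


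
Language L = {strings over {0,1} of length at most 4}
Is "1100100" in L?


length = 7

No, "1100100" is not in L


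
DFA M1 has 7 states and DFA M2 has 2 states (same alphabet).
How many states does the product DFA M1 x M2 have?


Product construction pairs every M1 state with every M2 state.
7 * 2 = 14

14


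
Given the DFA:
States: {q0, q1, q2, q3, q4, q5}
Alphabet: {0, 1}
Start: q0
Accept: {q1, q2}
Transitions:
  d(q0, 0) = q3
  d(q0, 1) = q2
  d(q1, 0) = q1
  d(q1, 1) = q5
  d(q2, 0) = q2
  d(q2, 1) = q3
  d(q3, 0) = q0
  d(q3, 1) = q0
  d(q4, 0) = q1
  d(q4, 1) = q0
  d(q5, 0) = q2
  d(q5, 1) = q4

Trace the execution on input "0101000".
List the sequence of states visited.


Input: 0101000
d(q0, 0) = q3
d(q3, 1) = q0
d(q0, 0) = q3
d(q3, 1) = q0
d(q0, 0) = q3
d(q3, 0) = q0
d(q0, 0) = q3


q0 -> q3 -> q0 -> q3 -> q0 -> q3 -> q0 -> q3


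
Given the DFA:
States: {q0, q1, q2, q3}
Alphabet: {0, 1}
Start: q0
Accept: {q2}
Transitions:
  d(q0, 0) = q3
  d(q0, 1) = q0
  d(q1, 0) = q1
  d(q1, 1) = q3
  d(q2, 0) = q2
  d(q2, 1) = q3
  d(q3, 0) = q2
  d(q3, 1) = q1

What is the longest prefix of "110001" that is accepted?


Run the DFA, marking each prefix where the state is accepting:
  "" -> q0 [reject]
  "1" -> q0 [reject]
  "11" -> q0 [reject]
  "110" -> q3 [reject]
  "1100" -> q2 [accept]
  "11000" -> q2 [accept]
  "110001" -> q3 [reject]

"11000"


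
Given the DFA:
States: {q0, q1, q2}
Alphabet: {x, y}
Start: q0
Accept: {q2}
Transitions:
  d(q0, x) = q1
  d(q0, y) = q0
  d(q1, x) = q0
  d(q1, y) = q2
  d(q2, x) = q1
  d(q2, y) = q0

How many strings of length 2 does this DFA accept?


Enumerating all length-2 strings:
  "xx" -> q0 [reject]
  "xy" -> q2 [accept]
  "yx" -> q1 [reject]
  "yy" -> q0 [reject]

1 out of 4


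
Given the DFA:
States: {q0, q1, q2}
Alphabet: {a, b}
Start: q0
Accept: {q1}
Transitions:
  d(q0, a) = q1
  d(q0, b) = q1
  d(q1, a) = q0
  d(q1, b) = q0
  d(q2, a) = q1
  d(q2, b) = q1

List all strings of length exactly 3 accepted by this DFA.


All strings of length 3: 8 total
Accepted: 8

"aaa", "aab", "aba", "abb", "baa", "bab", "bba", "bbb"


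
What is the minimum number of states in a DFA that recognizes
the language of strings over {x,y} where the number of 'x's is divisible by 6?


States track (count of 'x') mod 6.
Need 6 states: one per remainder 0..5; accept = remainder 0.

6


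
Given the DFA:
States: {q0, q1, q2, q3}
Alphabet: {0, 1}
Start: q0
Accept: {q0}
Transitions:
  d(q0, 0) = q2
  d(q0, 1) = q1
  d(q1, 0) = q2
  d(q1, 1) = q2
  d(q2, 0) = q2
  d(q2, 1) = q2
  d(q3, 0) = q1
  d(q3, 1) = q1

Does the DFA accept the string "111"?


Trace: q0 -> q1 -> q2 -> q2
Final state: q2
Accept states: {q0}

No, rejected (final state q2 is not an accept state)


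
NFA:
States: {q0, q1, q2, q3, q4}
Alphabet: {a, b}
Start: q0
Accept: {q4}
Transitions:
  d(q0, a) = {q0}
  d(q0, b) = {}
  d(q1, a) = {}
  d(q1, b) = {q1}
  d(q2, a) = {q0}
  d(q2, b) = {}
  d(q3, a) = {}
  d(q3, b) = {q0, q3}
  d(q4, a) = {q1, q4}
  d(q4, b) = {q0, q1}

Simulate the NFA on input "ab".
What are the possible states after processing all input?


Start: {q0}
  --a--> {q0}
  --b--> {}

{} (empty set, no valid transitions)


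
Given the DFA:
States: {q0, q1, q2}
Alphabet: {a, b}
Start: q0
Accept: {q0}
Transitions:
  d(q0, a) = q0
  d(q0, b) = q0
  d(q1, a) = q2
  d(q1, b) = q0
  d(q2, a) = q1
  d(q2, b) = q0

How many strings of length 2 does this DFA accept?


Enumerating all length-2 strings:
  "aa" -> q0 [accept]
  "ab" -> q0 [accept]
  "ba" -> q0 [accept]
  "bb" -> q0 [accept]

4 out of 4


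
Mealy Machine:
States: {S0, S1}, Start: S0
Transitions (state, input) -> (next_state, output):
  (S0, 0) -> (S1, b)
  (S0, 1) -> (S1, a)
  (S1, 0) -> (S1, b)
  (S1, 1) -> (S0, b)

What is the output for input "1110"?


Step-by-step:
  (S0, 1) -> (S1, a)
  (S1, 1) -> (S0, b)
  (S0, 1) -> (S1, a)
  (S1, 0) -> (S1, b)

"abab"


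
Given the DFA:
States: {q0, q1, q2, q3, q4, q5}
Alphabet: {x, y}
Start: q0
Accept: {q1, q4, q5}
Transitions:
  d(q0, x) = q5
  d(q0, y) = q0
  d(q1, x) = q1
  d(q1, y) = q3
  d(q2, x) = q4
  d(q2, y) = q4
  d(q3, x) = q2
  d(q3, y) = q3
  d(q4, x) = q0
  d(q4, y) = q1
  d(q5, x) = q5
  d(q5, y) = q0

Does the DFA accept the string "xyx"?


Trace: q0 -> q5 -> q0 -> q5
Final state: q5
Accept states: {q1, q4, q5}

Yes, accepted (final state q5 is an accept state)


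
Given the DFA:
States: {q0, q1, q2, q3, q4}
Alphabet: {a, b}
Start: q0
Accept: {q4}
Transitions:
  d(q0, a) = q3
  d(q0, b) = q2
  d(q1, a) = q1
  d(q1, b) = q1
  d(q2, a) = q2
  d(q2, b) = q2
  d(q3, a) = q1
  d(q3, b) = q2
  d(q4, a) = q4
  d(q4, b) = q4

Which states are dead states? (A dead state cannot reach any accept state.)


Forward reachability from each state:
  q0 -> reaches {q0, q1, q2, q3}, no accept state (dead)
  q1 -> reaches {q1}, no accept state (dead)
  q2 -> reaches {q2}, no accept state (dead)
  q3 -> reaches {q1, q2, q3}, no accept state (dead)
  q4 -> reaches accept state q4 (live)

{q0, q1, q2, q3}


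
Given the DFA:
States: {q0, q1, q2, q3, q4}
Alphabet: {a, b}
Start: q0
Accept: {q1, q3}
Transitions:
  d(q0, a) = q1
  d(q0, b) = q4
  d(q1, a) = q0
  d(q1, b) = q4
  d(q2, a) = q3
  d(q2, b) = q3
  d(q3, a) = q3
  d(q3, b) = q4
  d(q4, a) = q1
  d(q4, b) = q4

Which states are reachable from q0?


BFS from q0:
  layer 0: {q0}
  layer 1: {q1, q4}

{q0, q1, q4}


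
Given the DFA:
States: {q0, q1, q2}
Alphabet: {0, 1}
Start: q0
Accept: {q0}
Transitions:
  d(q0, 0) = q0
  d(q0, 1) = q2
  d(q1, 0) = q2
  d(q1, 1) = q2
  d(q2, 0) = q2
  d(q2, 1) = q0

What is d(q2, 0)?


Looking up transition d(q2, 0)

q2


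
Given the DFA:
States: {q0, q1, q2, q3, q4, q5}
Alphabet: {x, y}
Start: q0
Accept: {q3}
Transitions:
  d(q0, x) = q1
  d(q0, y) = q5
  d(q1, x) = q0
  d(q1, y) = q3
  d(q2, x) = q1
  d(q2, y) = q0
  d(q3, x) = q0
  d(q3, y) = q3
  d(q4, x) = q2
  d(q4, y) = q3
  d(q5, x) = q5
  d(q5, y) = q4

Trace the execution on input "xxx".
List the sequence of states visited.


Input: xxx
d(q0, x) = q1
d(q1, x) = q0
d(q0, x) = q1


q0 -> q1 -> q0 -> q1


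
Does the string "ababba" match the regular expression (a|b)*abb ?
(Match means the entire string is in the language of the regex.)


|string| = 6; first = 'a'; last = 'a'

No, "ababba" does not match (a|b)*abb


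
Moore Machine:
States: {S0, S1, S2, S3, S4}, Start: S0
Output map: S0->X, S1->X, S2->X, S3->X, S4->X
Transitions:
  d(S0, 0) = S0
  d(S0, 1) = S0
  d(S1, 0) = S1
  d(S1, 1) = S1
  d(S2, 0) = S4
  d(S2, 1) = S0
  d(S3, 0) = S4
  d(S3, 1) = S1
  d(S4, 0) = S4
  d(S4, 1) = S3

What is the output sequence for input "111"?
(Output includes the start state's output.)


Start: S0 (output X)
  --1--> S0 (output X)
  --1--> S0 (output X)
  --1--> S0 (output X)

"XXXX"


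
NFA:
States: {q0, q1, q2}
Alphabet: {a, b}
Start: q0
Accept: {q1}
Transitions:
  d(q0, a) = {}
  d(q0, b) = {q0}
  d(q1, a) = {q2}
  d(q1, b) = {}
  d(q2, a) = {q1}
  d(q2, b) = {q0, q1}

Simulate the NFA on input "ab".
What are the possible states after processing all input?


Start: {q0}
  --a--> {}
  --b--> {}

{} (empty set, no valid transitions)


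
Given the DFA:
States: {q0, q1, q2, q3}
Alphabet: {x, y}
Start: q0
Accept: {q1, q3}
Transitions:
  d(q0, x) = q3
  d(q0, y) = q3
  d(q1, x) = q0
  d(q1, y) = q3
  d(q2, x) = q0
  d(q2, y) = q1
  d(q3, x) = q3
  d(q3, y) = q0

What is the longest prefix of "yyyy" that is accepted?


Run the DFA, marking each prefix where the state is accepting:
  "" -> q0 [reject]
  "y" -> q3 [accept]
  "yy" -> q0 [reject]
  "yyy" -> q3 [accept]
  "yyyy" -> q0 [reject]

"yyy"


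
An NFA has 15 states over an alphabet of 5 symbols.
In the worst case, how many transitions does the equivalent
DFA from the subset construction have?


Subset construction: one DFA state per subset of NFA states = 2^15 = 32768 states.
Each DFA state has 5 outgoing transitions: 32768 * 5 = 163840

163840


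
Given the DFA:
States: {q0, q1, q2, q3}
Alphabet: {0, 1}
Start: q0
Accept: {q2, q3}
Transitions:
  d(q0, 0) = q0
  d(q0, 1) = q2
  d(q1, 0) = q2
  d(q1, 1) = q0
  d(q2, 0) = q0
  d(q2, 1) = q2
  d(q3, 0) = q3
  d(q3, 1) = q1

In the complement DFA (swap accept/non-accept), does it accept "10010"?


Trace: q0 -> q2 -> q0 -> q0 -> q2 -> q0
Final: q0
Original accept: {q2, q3}
Complement: q0 is not in original accept

Yes, complement accepts (original rejects)


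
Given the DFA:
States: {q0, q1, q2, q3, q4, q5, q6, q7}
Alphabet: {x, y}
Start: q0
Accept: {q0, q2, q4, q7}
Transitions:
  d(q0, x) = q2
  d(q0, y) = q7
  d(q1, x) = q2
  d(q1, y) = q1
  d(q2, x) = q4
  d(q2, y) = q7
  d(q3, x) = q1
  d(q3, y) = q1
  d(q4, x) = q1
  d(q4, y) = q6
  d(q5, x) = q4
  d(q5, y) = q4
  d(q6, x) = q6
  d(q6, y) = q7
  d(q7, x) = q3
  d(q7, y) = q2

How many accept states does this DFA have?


Accept states listed: {q0, q2, q4, q7}
Counting: q0(1) q2(2) q4(3) q7(4)

4


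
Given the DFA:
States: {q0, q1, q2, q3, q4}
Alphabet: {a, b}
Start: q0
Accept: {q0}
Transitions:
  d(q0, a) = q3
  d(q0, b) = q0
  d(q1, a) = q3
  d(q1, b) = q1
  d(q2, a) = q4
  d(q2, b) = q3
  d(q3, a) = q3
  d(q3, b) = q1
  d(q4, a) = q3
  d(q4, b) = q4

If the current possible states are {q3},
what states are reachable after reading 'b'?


Apply transition on 'b' from each current state:
  d(q3, b) = q1

{q1}


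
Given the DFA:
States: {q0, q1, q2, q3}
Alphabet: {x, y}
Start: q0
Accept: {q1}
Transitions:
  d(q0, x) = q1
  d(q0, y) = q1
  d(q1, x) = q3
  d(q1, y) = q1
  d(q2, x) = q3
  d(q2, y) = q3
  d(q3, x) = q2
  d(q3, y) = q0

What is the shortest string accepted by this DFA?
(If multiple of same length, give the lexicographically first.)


BFS by string length (lex-first path to each state shown):
  len 0: q0<-""
  len 1: q1<-"x"
Found accept state at length 1.

"x"


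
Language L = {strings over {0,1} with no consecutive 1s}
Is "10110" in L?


'11' occurs at index 2

No, "10110" is not in L


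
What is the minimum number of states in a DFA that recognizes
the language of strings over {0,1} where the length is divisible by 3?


States track (length) mod 3.
Need 3 states: one per remainder 0..2; accept = remainder 0.

3


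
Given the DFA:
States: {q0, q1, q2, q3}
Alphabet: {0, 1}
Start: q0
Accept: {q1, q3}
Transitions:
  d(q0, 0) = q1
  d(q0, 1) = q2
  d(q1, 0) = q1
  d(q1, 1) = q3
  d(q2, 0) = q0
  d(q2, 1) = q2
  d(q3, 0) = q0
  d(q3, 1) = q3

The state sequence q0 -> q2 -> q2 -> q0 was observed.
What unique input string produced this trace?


Trace back each transition to find the symbol:
  q0 --[1]--> q2
  q2 --[1]--> q2
  q2 --[0]--> q0

"110"


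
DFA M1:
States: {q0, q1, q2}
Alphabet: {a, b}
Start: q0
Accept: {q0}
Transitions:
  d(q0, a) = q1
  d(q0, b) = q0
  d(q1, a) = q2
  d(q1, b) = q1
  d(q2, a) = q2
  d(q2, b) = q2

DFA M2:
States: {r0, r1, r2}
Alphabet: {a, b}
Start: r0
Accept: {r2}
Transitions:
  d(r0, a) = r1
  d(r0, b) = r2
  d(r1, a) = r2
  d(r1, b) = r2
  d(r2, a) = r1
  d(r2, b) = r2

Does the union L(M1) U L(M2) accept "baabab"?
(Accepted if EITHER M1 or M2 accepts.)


M1: final=q2 accepted=False
M2: final=r2 accepted=True

Yes, union accepts


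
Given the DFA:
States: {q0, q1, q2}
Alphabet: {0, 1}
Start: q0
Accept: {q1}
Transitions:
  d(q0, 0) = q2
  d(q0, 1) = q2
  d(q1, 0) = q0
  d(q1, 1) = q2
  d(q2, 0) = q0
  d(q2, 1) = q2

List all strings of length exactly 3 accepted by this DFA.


All strings of length 3: 8 total
Accepted: 0

None


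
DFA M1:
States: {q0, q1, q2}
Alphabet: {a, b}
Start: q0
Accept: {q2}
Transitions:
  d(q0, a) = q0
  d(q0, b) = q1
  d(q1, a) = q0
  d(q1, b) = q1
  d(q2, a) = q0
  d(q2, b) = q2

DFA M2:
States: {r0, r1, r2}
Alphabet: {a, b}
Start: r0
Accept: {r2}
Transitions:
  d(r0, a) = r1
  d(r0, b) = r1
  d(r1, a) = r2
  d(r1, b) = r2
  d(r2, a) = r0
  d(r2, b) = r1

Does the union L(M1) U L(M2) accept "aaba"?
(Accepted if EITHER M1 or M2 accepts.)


M1: final=q0 accepted=False
M2: final=r2 accepted=True

Yes, union accepts


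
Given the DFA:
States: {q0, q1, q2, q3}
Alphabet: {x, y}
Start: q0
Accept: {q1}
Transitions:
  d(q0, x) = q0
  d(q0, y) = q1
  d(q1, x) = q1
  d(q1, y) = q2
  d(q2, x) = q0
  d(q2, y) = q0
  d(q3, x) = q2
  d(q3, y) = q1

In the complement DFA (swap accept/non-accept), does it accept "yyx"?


Trace: q0 -> q1 -> q2 -> q0
Final: q0
Original accept: {q1}
Complement: q0 is not in original accept

Yes, complement accepts (original rejects)


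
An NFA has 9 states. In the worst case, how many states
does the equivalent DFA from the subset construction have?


Subset construction: one DFA state per subset of NFA states.
2^9 = 512

512


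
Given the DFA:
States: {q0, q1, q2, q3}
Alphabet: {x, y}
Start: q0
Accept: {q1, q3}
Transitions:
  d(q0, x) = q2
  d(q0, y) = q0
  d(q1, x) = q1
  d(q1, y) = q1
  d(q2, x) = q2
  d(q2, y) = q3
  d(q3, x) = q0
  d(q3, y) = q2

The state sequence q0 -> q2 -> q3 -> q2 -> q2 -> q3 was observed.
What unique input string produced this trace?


Trace back each transition to find the symbol:
  q0 --[x]--> q2
  q2 --[y]--> q3
  q3 --[y]--> q2
  q2 --[x]--> q2
  q2 --[y]--> q3

"xyyxy"


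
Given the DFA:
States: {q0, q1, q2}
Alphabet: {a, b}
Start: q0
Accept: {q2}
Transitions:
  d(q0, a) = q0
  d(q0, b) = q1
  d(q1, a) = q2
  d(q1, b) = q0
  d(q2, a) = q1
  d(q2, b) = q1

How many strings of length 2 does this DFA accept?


Enumerating all length-2 strings:
  "aa" -> q0 [reject]
  "ab" -> q1 [reject]
  "ba" -> q2 [accept]
  "bb" -> q0 [reject]

1 out of 4


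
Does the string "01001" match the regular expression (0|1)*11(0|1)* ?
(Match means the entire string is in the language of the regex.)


|string| = 5; first = '0'; last = '1'

No, "01001" does not match (0|1)*11(0|1)*


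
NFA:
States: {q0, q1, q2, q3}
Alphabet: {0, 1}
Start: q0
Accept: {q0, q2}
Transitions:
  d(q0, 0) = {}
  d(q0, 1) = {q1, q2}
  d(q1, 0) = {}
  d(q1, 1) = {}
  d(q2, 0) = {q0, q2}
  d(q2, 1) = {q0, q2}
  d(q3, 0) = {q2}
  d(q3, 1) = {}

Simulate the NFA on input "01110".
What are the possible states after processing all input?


Start: {q0}
  --0--> {}
  --1--> {}
  --1--> {}
  --1--> {}
  --0--> {}

{} (empty set, no valid transitions)


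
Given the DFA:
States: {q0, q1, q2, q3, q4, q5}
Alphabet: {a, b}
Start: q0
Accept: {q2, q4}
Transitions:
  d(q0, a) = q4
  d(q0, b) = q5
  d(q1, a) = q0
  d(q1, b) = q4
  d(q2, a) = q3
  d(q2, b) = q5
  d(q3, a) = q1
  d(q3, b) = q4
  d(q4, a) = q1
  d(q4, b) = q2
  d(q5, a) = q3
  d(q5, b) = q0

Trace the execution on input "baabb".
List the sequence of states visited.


Input: baabb
d(q0, b) = q5
d(q5, a) = q3
d(q3, a) = q1
d(q1, b) = q4
d(q4, b) = q2


q0 -> q5 -> q3 -> q1 -> q4 -> q2


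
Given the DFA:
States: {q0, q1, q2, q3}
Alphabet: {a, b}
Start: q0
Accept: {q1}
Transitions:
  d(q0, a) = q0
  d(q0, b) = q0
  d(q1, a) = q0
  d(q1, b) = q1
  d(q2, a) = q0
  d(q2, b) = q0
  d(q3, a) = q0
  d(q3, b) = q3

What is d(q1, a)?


Looking up transition d(q1, a)

q0


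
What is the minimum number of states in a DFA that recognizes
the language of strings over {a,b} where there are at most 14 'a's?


States: count = 0, 1, ..., 14 (all accepting; 15 states), plus a dead state for count > 14.
Total: 15 + 1 = 16.

16


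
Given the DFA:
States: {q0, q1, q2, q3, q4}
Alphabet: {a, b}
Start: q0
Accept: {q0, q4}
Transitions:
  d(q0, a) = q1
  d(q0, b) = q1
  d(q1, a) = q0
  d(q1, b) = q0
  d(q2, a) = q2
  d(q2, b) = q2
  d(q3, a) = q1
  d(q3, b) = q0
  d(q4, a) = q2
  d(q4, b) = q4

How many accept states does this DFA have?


Accept states listed: {q0, q4}
Counting: q0(1) q4(2)

2


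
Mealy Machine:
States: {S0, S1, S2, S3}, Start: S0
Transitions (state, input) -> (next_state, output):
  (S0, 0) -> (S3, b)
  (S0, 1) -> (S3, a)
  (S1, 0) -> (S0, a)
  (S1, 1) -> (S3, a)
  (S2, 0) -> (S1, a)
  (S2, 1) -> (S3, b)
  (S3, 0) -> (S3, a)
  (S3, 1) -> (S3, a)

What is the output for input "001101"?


Step-by-step:
  (S0, 0) -> (S3, b)
  (S3, 0) -> (S3, a)
  (S3, 1) -> (S3, a)
  (S3, 1) -> (S3, a)
  (S3, 0) -> (S3, a)
  (S3, 1) -> (S3, a)

"baaaaa"


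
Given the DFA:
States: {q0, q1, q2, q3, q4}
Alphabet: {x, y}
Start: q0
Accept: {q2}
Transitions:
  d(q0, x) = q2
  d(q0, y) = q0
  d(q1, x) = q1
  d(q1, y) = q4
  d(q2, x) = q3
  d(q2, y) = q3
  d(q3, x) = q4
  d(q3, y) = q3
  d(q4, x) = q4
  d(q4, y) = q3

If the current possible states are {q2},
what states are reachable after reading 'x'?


Apply transition on 'x' from each current state:
  d(q2, x) = q3

{q3}


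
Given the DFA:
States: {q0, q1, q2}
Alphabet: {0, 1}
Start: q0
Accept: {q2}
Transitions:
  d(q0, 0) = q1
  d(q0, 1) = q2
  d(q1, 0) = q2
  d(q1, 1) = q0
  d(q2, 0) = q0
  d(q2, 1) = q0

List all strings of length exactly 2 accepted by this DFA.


All strings of length 2: 4 total
Accepted: 1

"00"


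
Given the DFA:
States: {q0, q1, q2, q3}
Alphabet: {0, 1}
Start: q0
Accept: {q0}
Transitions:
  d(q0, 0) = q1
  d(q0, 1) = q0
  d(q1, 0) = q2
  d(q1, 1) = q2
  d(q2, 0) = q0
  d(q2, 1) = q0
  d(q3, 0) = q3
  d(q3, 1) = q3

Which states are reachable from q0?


BFS from q0:
  layer 0: {q0}
  layer 1: {q1}
  layer 2: {q2}

{q0, q1, q2}


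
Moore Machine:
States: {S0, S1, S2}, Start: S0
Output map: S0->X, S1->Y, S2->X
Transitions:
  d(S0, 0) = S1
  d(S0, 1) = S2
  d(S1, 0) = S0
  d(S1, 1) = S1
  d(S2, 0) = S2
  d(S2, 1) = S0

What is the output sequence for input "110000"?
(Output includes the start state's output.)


Start: S0 (output X)
  --1--> S2 (output X)
  --1--> S0 (output X)
  --0--> S1 (output Y)
  --0--> S0 (output X)
  --0--> S1 (output Y)
  --0--> S0 (output X)

"XXXYXYX"


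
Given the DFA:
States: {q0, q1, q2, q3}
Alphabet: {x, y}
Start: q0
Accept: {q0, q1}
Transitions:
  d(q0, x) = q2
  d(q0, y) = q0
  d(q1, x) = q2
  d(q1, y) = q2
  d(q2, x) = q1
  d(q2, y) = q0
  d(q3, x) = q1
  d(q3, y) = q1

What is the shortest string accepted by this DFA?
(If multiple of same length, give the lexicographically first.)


BFS by string length (lex-first path to each state shown):
  len 0: q0<-""
Found accept state at length 0.

"" (empty string)


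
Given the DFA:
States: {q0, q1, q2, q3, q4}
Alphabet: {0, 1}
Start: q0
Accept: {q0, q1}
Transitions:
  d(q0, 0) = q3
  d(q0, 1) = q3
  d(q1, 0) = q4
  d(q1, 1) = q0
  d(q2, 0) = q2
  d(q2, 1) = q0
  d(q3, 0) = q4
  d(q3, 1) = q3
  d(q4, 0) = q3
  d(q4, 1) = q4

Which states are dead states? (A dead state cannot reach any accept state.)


Forward reachability from each state:
  q0 -> reaches accept state q0 (live)
  q1 -> reaches accept state q0 (live)
  q2 -> reaches accept state q0 (live)
  q3 -> reaches {q3, q4}, no accept state (dead)
  q4 -> reaches {q3, q4}, no accept state (dead)

{q3, q4}


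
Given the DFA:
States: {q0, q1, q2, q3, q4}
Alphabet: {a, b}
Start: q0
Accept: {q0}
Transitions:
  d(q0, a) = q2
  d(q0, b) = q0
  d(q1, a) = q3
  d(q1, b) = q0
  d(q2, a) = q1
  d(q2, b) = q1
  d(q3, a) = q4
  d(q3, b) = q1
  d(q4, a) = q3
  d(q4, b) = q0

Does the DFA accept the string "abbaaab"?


Trace: q0 -> q2 -> q1 -> q0 -> q2 -> q1 -> q3 -> q1
Final state: q1
Accept states: {q0}

No, rejected (final state q1 is not an accept state)


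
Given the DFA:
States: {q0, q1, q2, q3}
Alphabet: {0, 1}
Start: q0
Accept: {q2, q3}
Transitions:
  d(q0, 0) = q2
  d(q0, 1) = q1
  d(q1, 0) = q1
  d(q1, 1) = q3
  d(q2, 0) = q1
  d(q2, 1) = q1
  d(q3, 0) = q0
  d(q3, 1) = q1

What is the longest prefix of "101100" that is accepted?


Run the DFA, marking each prefix where the state is accepting:
  "" -> q0 [reject]
  "1" -> q1 [reject]
  "10" -> q1 [reject]
  "101" -> q3 [accept]
  "1011" -> q1 [reject]
  "10110" -> q1 [reject]
  "101100" -> q1 [reject]

"101"


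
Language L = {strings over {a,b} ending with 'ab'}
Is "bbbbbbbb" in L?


last two symbols = 'bb'

No, "bbbbbbbb" is not in L


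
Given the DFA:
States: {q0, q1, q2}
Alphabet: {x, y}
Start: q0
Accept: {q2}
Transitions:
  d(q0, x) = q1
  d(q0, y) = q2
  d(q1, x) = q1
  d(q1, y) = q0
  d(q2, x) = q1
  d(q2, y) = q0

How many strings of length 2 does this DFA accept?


Enumerating all length-2 strings:
  "xx" -> q1 [reject]
  "xy" -> q0 [reject]
  "yx" -> q1 [reject]
  "yy" -> q0 [reject]

0 out of 4


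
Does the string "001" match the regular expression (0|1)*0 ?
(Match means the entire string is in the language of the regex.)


|string| = 3; first = '0'; last = '1'

No, "001" does not match (0|1)*0


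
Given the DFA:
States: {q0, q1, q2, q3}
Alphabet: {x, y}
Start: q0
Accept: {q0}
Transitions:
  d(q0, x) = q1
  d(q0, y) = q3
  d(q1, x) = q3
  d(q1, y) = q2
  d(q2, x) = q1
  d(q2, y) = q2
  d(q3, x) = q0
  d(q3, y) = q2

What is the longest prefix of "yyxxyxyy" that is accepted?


Run the DFA, marking each prefix where the state is accepting:
  "" -> q0 [accept]
  "y" -> q3 [reject]
  "yy" -> q2 [reject]
  "yyx" -> q1 [reject]
  "yyxx" -> q3 [reject]
  "yyxxy" -> q2 [reject]
  "yyxxyx" -> q1 [reject]
  "yyxxyxy" -> q2 [reject]
  "yyxxyxyy" -> q2 [reject]

""


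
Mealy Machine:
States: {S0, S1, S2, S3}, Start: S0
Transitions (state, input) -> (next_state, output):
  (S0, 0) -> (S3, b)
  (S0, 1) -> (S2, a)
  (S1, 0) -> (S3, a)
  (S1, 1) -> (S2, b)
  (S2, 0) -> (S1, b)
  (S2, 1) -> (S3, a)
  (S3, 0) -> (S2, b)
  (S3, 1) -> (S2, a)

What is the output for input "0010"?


Step-by-step:
  (S0, 0) -> (S3, b)
  (S3, 0) -> (S2, b)
  (S2, 1) -> (S3, a)
  (S3, 0) -> (S2, b)

"bbab"


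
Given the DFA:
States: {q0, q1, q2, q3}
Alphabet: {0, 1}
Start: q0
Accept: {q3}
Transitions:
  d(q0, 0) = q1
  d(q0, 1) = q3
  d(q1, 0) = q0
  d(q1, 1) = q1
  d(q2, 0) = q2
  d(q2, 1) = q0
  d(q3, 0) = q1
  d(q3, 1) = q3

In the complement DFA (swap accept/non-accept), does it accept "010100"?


Trace: q0 -> q1 -> q1 -> q0 -> q3 -> q1 -> q0
Final: q0
Original accept: {q3}
Complement: q0 is not in original accept

Yes, complement accepts (original rejects)


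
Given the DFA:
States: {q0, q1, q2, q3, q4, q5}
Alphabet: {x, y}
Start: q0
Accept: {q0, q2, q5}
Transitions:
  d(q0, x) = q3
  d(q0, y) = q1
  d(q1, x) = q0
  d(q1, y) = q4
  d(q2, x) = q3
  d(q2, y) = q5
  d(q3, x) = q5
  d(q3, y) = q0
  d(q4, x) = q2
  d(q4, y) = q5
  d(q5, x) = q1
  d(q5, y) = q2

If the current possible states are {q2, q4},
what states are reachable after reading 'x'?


Apply transition on 'x' from each current state:
  d(q2, x) = q3
  d(q4, x) = q2

{q2, q3}


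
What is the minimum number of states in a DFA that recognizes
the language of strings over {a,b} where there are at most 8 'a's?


States: count = 0, 1, ..., 8 (all accepting; 9 states), plus a dead state for count > 8.
Total: 9 + 1 = 10.

10


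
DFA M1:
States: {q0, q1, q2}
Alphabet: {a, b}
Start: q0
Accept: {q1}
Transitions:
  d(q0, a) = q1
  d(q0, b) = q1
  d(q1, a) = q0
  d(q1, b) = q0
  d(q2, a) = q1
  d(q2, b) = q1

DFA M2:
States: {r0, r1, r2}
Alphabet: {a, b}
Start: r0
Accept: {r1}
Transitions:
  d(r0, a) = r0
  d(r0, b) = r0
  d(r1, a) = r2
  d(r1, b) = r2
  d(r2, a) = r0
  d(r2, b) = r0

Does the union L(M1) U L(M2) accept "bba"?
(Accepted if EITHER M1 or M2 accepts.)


M1: final=q1 accepted=True
M2: final=r0 accepted=False

Yes, union accepts


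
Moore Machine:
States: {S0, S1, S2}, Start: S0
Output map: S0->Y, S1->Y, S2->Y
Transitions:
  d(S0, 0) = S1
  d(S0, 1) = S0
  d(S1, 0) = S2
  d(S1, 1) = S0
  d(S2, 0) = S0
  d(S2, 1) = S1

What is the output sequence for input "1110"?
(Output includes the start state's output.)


Start: S0 (output Y)
  --1--> S0 (output Y)
  --1--> S0 (output Y)
  --1--> S0 (output Y)
  --0--> S1 (output Y)

"YYYYY"


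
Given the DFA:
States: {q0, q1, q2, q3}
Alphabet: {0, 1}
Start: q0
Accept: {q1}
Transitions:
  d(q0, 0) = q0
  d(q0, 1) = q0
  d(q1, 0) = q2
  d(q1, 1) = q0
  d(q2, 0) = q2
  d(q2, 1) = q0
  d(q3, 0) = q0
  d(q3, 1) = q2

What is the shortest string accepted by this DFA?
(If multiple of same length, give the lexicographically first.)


BFS by string length (lex-first path to each state shown):
  len 0: q0<-""
  len 1: q0<-"0"
  len 2: q0<-"00"
  len 3: q0<-"000"
  len 4: q0<-"0000"
  len 5: q0<-"00000"
  len 6: q0<-"000000"
  len 7: q0<-"0000000"
  len 8: q0<-"00000000"

No string accepted (empty language)


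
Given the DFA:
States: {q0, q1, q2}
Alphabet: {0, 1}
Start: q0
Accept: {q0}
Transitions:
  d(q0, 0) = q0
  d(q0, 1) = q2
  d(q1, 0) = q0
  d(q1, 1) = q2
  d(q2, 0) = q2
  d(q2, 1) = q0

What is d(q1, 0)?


Looking up transition d(q1, 0)

q0


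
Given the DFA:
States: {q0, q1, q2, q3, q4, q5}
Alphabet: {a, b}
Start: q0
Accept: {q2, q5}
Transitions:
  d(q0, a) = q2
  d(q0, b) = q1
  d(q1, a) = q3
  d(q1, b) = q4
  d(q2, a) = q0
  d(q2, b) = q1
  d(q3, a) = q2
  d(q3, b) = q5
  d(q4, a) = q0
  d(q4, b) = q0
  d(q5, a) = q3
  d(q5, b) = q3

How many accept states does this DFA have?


Accept states listed: {q2, q5}
Counting: q2(1) q5(2)

2


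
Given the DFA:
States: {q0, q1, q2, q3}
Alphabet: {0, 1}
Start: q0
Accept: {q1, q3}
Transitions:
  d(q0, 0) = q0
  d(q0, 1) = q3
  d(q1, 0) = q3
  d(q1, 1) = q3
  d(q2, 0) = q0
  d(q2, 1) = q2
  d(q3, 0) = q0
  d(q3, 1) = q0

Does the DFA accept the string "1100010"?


Trace: q0 -> q3 -> q0 -> q0 -> q0 -> q0 -> q3 -> q0
Final state: q0
Accept states: {q1, q3}

No, rejected (final state q0 is not an accept state)


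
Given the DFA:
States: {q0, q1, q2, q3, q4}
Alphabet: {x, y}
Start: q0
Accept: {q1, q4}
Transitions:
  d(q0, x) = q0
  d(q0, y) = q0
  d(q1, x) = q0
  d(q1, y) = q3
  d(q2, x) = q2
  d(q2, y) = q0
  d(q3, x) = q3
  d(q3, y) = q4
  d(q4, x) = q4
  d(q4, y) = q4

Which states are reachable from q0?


BFS from q0:
  layer 0: {q0}

{q0}


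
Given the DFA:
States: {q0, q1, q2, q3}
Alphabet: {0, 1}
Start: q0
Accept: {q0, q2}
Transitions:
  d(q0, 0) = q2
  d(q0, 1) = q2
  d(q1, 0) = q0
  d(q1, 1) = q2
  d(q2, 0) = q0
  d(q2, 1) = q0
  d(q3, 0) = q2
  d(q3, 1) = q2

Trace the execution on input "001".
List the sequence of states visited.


Input: 001
d(q0, 0) = q2
d(q2, 0) = q0
d(q0, 1) = q2


q0 -> q2 -> q0 -> q2


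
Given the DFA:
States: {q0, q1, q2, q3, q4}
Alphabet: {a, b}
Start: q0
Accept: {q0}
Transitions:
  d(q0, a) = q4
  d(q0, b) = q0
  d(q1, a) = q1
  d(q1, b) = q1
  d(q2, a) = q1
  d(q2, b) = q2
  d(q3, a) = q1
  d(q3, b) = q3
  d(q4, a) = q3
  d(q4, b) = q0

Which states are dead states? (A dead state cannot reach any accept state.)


Forward reachability from each state:
  q0 -> reaches accept state q0 (live)
  q1 -> reaches {q1}, no accept state (dead)
  q2 -> reaches {q1, q2}, no accept state (dead)
  q3 -> reaches {q1, q3}, no accept state (dead)
  q4 -> reaches accept state q0 (live)

{q1, q2, q3}


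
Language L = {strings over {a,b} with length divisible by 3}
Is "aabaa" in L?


length = 5; 5 mod 3 = 2

No, "aabaa" is not in L


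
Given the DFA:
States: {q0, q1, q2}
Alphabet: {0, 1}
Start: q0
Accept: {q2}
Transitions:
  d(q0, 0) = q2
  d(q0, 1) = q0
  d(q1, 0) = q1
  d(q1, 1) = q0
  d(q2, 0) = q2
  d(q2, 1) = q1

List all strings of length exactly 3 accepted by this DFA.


All strings of length 3: 8 total
Accepted: 3

"000", "100", "110"


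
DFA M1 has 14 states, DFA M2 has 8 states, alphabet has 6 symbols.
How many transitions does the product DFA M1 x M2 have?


Product DFA has 14 * 8 = 112 states.
Each has 6 transitions: 112 * 6 = 672

672


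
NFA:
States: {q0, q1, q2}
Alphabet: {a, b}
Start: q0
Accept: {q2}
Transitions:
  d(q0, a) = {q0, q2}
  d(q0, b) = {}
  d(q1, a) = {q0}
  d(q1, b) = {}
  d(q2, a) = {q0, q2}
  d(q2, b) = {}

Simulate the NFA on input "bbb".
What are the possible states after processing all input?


Start: {q0}
  --b--> {}
  --b--> {}
  --b--> {}

{} (empty set, no valid transitions)


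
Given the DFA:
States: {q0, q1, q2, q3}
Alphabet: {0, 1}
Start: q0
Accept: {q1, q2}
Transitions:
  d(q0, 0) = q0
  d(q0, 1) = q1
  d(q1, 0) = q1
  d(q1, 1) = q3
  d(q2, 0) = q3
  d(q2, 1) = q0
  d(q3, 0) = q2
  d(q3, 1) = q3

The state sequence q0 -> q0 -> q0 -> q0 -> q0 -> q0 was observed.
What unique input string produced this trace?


Trace back each transition to find the symbol:
  q0 --[0]--> q0
  q0 --[0]--> q0
  q0 --[0]--> q0
  q0 --[0]--> q0
  q0 --[0]--> q0

"00000"


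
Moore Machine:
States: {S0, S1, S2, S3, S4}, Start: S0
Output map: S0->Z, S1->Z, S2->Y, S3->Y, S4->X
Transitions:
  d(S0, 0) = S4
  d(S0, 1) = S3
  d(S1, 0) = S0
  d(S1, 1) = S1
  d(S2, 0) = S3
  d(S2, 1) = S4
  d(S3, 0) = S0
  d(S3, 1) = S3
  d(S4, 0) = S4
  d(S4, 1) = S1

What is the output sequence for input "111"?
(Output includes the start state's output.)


Start: S0 (output Z)
  --1--> S3 (output Y)
  --1--> S3 (output Y)
  --1--> S3 (output Y)

"ZYYY"


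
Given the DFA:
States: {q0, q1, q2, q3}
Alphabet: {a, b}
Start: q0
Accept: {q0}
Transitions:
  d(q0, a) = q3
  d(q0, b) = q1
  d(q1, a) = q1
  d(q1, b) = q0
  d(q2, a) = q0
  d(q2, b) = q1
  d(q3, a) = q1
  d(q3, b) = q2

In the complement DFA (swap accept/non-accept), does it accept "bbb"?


Trace: q0 -> q1 -> q0 -> q1
Final: q1
Original accept: {q0}
Complement: q1 is not in original accept

Yes, complement accepts (original rejects)


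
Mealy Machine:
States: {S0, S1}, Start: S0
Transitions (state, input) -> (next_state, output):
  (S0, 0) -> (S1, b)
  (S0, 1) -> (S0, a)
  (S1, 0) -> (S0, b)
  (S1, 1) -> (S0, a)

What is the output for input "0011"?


Step-by-step:
  (S0, 0) -> (S1, b)
  (S1, 0) -> (S0, b)
  (S0, 1) -> (S0, a)
  (S0, 1) -> (S0, a)

"bbaa"


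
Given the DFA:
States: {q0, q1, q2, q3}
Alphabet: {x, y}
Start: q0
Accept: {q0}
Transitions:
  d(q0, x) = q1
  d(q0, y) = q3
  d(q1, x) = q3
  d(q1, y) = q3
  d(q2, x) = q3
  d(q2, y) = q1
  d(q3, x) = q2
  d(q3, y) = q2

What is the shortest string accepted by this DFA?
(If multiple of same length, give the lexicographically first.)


BFS by string length (lex-first path to each state shown):
  len 0: q0<-""
Found accept state at length 0.

"" (empty string)


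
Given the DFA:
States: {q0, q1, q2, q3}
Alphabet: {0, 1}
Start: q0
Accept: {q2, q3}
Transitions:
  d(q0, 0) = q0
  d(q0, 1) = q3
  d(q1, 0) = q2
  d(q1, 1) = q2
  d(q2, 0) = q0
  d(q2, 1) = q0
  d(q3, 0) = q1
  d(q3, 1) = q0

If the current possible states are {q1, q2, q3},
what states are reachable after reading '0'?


Apply transition on '0' from each current state:
  d(q1, 0) = q2
  d(q2, 0) = q0
  d(q3, 0) = q1

{q0, q1, q2}


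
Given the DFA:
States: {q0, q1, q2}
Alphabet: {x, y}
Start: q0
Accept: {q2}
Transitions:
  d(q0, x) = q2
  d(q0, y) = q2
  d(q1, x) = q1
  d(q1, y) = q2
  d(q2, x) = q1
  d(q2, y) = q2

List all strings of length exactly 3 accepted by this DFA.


All strings of length 3: 8 total
Accepted: 4

"xxy", "xyy", "yxy", "yyy"


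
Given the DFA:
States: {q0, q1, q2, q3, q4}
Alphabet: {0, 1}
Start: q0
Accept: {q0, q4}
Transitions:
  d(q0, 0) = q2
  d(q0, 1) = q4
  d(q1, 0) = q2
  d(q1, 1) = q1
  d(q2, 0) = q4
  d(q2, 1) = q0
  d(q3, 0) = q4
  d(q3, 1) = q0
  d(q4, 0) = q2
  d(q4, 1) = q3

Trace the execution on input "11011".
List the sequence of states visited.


Input: 11011
d(q0, 1) = q4
d(q4, 1) = q3
d(q3, 0) = q4
d(q4, 1) = q3
d(q3, 1) = q0


q0 -> q4 -> q3 -> q4 -> q3 -> q0


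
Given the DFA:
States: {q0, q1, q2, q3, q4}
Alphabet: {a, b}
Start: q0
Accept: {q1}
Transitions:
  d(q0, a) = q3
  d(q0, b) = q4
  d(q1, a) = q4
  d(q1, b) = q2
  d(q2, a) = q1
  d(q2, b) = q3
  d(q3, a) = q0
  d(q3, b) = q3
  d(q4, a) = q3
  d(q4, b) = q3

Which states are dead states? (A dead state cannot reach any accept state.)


Forward reachability from each state:
  q0 -> reaches {q0, q3, q4}, no accept state (dead)
  q1 -> reaches accept state q1 (live)
  q2 -> reaches accept state q1 (live)
  q3 -> reaches {q0, q3, q4}, no accept state (dead)
  q4 -> reaches {q0, q3, q4}, no accept state (dead)

{q0, q3, q4}


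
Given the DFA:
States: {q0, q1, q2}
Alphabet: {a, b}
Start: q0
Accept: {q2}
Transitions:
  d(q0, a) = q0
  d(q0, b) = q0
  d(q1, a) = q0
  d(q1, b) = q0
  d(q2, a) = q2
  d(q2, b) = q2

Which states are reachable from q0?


BFS from q0:
  layer 0: {q0}

{q0}


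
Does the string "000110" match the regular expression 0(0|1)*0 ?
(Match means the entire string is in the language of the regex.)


|string| = 6; first = '0'; last = '0'

Yes, "000110" matches 0(0|1)*0


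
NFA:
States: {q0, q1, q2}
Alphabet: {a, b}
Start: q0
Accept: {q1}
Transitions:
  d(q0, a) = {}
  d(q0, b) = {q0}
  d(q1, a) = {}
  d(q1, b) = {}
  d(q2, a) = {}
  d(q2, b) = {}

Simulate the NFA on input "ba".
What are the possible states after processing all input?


Start: {q0}
  --b--> {q0}
  --a--> {}

{} (empty set, no valid transitions)


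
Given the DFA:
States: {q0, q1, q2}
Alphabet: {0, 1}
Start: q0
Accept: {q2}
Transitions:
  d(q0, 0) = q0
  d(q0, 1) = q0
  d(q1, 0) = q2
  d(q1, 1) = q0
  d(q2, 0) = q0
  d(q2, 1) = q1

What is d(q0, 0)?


Looking up transition d(q0, 0)

q0


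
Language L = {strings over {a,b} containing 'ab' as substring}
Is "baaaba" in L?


'ab' occurs at index 3

Yes, "baaaba" is in L


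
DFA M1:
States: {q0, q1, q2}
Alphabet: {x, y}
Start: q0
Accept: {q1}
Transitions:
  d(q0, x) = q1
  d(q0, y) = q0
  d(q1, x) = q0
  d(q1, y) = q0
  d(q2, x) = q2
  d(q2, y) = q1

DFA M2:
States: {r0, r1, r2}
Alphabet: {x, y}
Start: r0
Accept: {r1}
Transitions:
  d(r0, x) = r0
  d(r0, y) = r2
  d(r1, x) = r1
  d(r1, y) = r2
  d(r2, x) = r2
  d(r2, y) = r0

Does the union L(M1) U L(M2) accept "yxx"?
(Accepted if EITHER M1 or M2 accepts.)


M1: final=q0 accepted=False
M2: final=r2 accepted=False

No, union rejects (neither accepts)


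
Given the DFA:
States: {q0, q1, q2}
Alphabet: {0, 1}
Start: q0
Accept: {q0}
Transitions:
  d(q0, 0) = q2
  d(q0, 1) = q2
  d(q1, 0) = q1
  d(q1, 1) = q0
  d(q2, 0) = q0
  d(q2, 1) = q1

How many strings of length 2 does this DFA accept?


Enumerating all length-2 strings:
  "00" -> q0 [accept]
  "01" -> q1 [reject]
  "10" -> q0 [accept]
  "11" -> q1 [reject]

2 out of 4


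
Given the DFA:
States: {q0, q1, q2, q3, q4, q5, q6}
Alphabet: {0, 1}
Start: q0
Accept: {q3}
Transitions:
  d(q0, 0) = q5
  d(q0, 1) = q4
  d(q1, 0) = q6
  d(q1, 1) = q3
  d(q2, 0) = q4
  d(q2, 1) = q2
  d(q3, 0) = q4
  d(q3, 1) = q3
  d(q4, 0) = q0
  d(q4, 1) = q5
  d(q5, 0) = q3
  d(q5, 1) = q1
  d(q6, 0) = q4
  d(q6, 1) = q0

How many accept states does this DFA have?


Accept states listed: {q3}
Counting: q3(1)

1


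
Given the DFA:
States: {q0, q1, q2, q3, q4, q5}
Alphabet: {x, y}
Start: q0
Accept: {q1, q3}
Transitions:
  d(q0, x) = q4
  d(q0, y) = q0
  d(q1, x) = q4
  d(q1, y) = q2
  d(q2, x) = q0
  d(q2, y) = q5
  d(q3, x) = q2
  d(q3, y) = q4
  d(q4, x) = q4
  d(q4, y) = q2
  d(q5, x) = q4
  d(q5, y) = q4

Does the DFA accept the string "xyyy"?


Trace: q0 -> q4 -> q2 -> q5 -> q4
Final state: q4
Accept states: {q1, q3}

No, rejected (final state q4 is not an accept state)
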